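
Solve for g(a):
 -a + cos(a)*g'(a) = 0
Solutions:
 g(a) = C1 + Integral(a/cos(a), a)


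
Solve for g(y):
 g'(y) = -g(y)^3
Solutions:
 g(y) = -sqrt(2)*sqrt(-1/(C1 - y))/2
 g(y) = sqrt(2)*sqrt(-1/(C1 - y))/2


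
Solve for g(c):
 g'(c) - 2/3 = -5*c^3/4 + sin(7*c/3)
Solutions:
 g(c) = C1 - 5*c^4/16 + 2*c/3 - 3*cos(7*c/3)/7


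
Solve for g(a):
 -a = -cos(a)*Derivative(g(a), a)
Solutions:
 g(a) = C1 + Integral(a/cos(a), a)


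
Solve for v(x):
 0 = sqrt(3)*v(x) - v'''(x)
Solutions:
 v(x) = C3*exp(3^(1/6)*x) + (C1*sin(3^(2/3)*x/2) + C2*cos(3^(2/3)*x/2))*exp(-3^(1/6)*x/2)


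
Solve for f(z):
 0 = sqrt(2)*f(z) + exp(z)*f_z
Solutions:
 f(z) = C1*exp(sqrt(2)*exp(-z))


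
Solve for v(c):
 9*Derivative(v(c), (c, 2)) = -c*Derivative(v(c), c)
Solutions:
 v(c) = C1 + C2*erf(sqrt(2)*c/6)


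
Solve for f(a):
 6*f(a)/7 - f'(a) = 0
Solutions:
 f(a) = C1*exp(6*a/7)


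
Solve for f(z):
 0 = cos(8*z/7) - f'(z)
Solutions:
 f(z) = C1 + 7*sin(8*z/7)/8


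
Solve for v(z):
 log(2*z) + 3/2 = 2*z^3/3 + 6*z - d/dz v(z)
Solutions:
 v(z) = C1 + z^4/6 + 3*z^2 - z*log(z) - z*log(2) - z/2


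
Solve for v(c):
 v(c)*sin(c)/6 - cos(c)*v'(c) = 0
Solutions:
 v(c) = C1/cos(c)^(1/6)


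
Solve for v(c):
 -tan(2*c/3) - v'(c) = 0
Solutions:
 v(c) = C1 + 3*log(cos(2*c/3))/2


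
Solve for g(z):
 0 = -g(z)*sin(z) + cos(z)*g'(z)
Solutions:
 g(z) = C1/cos(z)


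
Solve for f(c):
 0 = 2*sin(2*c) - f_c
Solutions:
 f(c) = C1 - cos(2*c)


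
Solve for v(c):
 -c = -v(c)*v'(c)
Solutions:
 v(c) = -sqrt(C1 + c^2)
 v(c) = sqrt(C1 + c^2)


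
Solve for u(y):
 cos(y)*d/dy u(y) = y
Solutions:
 u(y) = C1 + Integral(y/cos(y), y)


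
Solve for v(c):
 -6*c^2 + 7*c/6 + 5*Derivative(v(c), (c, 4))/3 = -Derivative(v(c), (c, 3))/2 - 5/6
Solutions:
 v(c) = C1 + C2*c + C3*c^2 + C4*exp(-3*c/10) + c^5/5 - 247*c^4/72 + 2455*c^3/54


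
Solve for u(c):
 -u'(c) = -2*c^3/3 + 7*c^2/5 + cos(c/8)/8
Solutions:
 u(c) = C1 + c^4/6 - 7*c^3/15 - sin(c/8)


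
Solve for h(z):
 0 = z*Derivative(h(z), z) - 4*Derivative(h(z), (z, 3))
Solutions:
 h(z) = C1 + Integral(C2*airyai(2^(1/3)*z/2) + C3*airybi(2^(1/3)*z/2), z)


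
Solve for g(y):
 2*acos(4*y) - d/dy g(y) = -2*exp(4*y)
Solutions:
 g(y) = C1 + 2*y*acos(4*y) - sqrt(1 - 16*y^2)/2 + exp(4*y)/2


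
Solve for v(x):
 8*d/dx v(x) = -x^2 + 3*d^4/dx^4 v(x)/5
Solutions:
 v(x) = C1 + C4*exp(2*3^(2/3)*5^(1/3)*x/3) - x^3/24 + (C2*sin(3^(1/6)*5^(1/3)*x) + C3*cos(3^(1/6)*5^(1/3)*x))*exp(-3^(2/3)*5^(1/3)*x/3)


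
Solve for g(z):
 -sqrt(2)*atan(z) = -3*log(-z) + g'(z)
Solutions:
 g(z) = C1 + 3*z*log(-z) - 3*z - sqrt(2)*(z*atan(z) - log(z^2 + 1)/2)


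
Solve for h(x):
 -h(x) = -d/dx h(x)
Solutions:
 h(x) = C1*exp(x)


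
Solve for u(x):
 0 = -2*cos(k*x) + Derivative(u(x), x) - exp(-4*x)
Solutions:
 u(x) = C1 - exp(-4*x)/4 + 2*sin(k*x)/k


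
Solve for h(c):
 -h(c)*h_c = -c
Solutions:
 h(c) = -sqrt(C1 + c^2)
 h(c) = sqrt(C1 + c^2)


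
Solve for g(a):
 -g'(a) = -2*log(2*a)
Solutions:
 g(a) = C1 + 2*a*log(a) - 2*a + a*log(4)


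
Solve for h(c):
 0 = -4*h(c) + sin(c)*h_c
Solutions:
 h(c) = C1*(cos(c)^2 - 2*cos(c) + 1)/(cos(c)^2 + 2*cos(c) + 1)


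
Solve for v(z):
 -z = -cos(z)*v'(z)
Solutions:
 v(z) = C1 + Integral(z/cos(z), z)


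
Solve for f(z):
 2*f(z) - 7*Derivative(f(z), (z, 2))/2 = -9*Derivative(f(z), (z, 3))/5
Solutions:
 f(z) = C1*exp(z*(245*5^(2/3)/(108*sqrt(519) + 8921)^(1/3) + 5^(1/3)*(108*sqrt(519) + 8921)^(1/3) + 70)/108)*sin(sqrt(3)*5^(1/3)*z*(-(108*sqrt(519) + 8921)^(1/3) + 245*5^(1/3)/(108*sqrt(519) + 8921)^(1/3))/108) + C2*exp(z*(245*5^(2/3)/(108*sqrt(519) + 8921)^(1/3) + 5^(1/3)*(108*sqrt(519) + 8921)^(1/3) + 70)/108)*cos(sqrt(3)*5^(1/3)*z*(-(108*sqrt(519) + 8921)^(1/3) + 245*5^(1/3)/(108*sqrt(519) + 8921)^(1/3))/108) + C3*exp(z*(-5^(1/3)*(108*sqrt(519) + 8921)^(1/3) - 245*5^(2/3)/(108*sqrt(519) + 8921)^(1/3) + 35)/54)


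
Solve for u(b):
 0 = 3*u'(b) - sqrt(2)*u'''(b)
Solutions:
 u(b) = C1 + C2*exp(-2^(3/4)*sqrt(3)*b/2) + C3*exp(2^(3/4)*sqrt(3)*b/2)


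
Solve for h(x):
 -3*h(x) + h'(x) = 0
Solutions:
 h(x) = C1*exp(3*x)


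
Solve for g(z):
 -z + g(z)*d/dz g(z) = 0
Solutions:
 g(z) = -sqrt(C1 + z^2)
 g(z) = sqrt(C1 + z^2)


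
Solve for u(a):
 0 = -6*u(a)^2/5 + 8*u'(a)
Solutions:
 u(a) = -20/(C1 + 3*a)


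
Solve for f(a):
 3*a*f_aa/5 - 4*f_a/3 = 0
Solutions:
 f(a) = C1 + C2*a^(29/9)


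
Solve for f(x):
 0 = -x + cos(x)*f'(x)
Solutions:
 f(x) = C1 + Integral(x/cos(x), x)


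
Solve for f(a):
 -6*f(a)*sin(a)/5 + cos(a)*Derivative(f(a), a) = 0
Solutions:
 f(a) = C1/cos(a)^(6/5)


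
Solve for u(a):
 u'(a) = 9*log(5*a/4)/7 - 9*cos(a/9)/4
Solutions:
 u(a) = C1 + 9*a*log(a)/7 - 18*a*log(2)/7 - 9*a/7 + 9*a*log(5)/7 - 81*sin(a/9)/4


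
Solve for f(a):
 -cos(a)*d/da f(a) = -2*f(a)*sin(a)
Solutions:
 f(a) = C1/cos(a)^2


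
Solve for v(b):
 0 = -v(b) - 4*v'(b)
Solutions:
 v(b) = C1*exp(-b/4)


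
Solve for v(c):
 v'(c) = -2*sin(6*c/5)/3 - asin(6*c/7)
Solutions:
 v(c) = C1 - c*asin(6*c/7) - sqrt(49 - 36*c^2)/6 + 5*cos(6*c/5)/9


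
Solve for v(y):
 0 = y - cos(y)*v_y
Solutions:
 v(y) = C1 + Integral(y/cos(y), y)


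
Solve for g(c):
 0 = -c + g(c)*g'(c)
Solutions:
 g(c) = -sqrt(C1 + c^2)
 g(c) = sqrt(C1 + c^2)


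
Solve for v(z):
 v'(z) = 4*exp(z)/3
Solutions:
 v(z) = C1 + 4*exp(z)/3


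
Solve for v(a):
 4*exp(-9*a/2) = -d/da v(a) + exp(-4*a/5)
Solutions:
 v(a) = C1 + 8*exp(-9*a/2)/9 - 5*exp(-4*a/5)/4


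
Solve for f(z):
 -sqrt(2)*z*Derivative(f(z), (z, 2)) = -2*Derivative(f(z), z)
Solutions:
 f(z) = C1 + C2*z^(1 + sqrt(2))


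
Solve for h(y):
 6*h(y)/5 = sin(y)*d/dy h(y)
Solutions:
 h(y) = C1*(cos(y) - 1)^(3/5)/(cos(y) + 1)^(3/5)


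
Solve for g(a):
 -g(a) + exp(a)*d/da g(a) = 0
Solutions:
 g(a) = C1*exp(-exp(-a))


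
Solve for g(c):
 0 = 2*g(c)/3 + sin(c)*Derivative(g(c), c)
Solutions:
 g(c) = C1*(cos(c) + 1)^(1/3)/(cos(c) - 1)^(1/3)


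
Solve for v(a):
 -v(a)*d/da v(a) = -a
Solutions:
 v(a) = -sqrt(C1 + a^2)
 v(a) = sqrt(C1 + a^2)


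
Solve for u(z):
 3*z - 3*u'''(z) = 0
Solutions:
 u(z) = C1 + C2*z + C3*z^2 + z^4/24


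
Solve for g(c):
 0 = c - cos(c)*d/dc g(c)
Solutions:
 g(c) = C1 + Integral(c/cos(c), c)


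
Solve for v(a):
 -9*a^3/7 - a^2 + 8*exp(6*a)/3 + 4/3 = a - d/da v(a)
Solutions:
 v(a) = C1 + 9*a^4/28 + a^3/3 + a^2/2 - 4*a/3 - 4*exp(6*a)/9


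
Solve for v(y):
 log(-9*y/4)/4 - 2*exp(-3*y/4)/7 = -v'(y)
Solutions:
 v(y) = C1 - y*log(-y)/4 + y*(-2*log(3) + 1 + 2*log(2))/4 - 8*exp(-3*y/4)/21


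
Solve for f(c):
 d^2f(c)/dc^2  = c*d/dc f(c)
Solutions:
 f(c) = C1 + C2*erfi(sqrt(2)*c/2)


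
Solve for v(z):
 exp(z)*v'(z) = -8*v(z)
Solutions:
 v(z) = C1*exp(8*exp(-z))


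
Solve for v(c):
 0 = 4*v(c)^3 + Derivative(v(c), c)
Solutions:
 v(c) = -sqrt(2)*sqrt(-1/(C1 - 4*c))/2
 v(c) = sqrt(2)*sqrt(-1/(C1 - 4*c))/2


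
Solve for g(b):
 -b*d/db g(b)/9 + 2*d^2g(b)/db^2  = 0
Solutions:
 g(b) = C1 + C2*erfi(b/6)


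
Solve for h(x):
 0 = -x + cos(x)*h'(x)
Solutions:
 h(x) = C1 + Integral(x/cos(x), x)


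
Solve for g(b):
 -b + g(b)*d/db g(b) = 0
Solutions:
 g(b) = -sqrt(C1 + b^2)
 g(b) = sqrt(C1 + b^2)


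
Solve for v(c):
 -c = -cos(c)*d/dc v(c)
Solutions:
 v(c) = C1 + Integral(c/cos(c), c)


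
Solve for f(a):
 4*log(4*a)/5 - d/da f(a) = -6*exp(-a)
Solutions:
 f(a) = C1 + 4*a*log(a)/5 + 4*a*(-1 + 2*log(2))/5 - 6*exp(-a)


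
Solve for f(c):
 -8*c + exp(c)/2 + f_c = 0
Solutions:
 f(c) = C1 + 4*c^2 - exp(c)/2


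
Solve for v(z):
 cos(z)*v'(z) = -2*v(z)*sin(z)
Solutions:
 v(z) = C1*cos(z)^2


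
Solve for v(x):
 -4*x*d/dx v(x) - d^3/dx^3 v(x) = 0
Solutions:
 v(x) = C1 + Integral(C2*airyai(-2^(2/3)*x) + C3*airybi(-2^(2/3)*x), x)


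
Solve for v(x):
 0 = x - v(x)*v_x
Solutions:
 v(x) = -sqrt(C1 + x^2)
 v(x) = sqrt(C1 + x^2)


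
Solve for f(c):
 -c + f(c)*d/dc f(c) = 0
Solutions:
 f(c) = -sqrt(C1 + c^2)
 f(c) = sqrt(C1 + c^2)


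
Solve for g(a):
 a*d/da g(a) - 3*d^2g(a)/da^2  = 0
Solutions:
 g(a) = C1 + C2*erfi(sqrt(6)*a/6)


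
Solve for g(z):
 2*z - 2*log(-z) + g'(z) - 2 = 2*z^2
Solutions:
 g(z) = C1 + 2*z^3/3 - z^2 + 2*z*log(-z)


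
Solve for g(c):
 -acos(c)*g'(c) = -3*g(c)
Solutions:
 g(c) = C1*exp(3*Integral(1/acos(c), c))


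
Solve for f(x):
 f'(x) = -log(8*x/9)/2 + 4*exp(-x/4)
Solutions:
 f(x) = C1 - x*log(x)/2 + x*(-3*log(2)/2 + 1/2 + log(3)) - 16*exp(-x/4)


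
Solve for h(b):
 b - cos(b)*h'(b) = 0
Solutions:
 h(b) = C1 + Integral(b/cos(b), b)


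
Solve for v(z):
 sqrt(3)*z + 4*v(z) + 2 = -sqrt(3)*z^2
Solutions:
 v(z) = -sqrt(3)*z^2/4 - sqrt(3)*z/4 - 1/2


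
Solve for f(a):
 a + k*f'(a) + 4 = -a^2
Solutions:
 f(a) = C1 - a^3/(3*k) - a^2/(2*k) - 4*a/k


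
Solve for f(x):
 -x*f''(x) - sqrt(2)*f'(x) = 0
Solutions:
 f(x) = C1 + C2*x^(1 - sqrt(2))


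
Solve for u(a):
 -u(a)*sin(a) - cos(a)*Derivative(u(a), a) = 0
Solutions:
 u(a) = C1*cos(a)


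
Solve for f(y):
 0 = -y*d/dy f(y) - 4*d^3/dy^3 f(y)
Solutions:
 f(y) = C1 + Integral(C2*airyai(-2^(1/3)*y/2) + C3*airybi(-2^(1/3)*y/2), y)


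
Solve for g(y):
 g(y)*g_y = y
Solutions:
 g(y) = -sqrt(C1 + y^2)
 g(y) = sqrt(C1 + y^2)


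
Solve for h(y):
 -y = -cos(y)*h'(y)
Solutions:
 h(y) = C1 + Integral(y/cos(y), y)


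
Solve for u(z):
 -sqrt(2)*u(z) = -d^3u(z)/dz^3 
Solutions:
 u(z) = C3*exp(2^(1/6)*z) + (C1*sin(2^(1/6)*sqrt(3)*z/2) + C2*cos(2^(1/6)*sqrt(3)*z/2))*exp(-2^(1/6)*z/2)


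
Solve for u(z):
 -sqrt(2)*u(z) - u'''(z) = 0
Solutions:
 u(z) = C3*exp(-2^(1/6)*z) + (C1*sin(2^(1/6)*sqrt(3)*z/2) + C2*cos(2^(1/6)*sqrt(3)*z/2))*exp(2^(1/6)*z/2)


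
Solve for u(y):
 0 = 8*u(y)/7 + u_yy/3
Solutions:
 u(y) = C1*sin(2*sqrt(42)*y/7) + C2*cos(2*sqrt(42)*y/7)


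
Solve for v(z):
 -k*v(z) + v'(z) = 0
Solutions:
 v(z) = C1*exp(k*z)


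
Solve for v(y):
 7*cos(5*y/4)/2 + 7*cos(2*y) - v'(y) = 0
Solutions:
 v(y) = C1 + 14*sin(5*y/4)/5 + 7*sin(2*y)/2


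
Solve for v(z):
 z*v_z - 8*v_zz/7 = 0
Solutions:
 v(z) = C1 + C2*erfi(sqrt(7)*z/4)


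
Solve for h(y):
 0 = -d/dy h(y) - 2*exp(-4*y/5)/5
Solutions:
 h(y) = C1 + exp(-4*y/5)/2


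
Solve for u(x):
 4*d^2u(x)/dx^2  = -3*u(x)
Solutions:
 u(x) = C1*sin(sqrt(3)*x/2) + C2*cos(sqrt(3)*x/2)


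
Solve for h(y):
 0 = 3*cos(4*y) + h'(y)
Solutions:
 h(y) = C1 - 3*sin(4*y)/4


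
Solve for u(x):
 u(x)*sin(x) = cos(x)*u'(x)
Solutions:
 u(x) = C1/cos(x)


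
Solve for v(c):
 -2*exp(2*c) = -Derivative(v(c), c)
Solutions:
 v(c) = C1 + exp(2*c)


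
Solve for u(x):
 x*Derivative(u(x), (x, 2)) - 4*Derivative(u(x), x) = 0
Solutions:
 u(x) = C1 + C2*x^5


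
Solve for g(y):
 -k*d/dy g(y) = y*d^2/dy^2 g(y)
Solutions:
 g(y) = C1 + y^(1 - re(k))*(C2*sin(log(y)*Abs(im(k))) + C3*cos(log(y)*im(k)))


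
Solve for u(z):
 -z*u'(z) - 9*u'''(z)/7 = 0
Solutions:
 u(z) = C1 + Integral(C2*airyai(-21^(1/3)*z/3) + C3*airybi(-21^(1/3)*z/3), z)


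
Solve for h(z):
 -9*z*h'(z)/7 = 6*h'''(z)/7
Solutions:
 h(z) = C1 + Integral(C2*airyai(-2^(2/3)*3^(1/3)*z/2) + C3*airybi(-2^(2/3)*3^(1/3)*z/2), z)


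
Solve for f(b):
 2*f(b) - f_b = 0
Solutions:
 f(b) = C1*exp(2*b)


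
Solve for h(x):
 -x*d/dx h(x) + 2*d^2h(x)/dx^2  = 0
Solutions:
 h(x) = C1 + C2*erfi(x/2)


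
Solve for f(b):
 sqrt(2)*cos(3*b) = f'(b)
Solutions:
 f(b) = C1 + sqrt(2)*sin(3*b)/3


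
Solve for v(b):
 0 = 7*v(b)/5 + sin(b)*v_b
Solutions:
 v(b) = C1*(cos(b) + 1)^(7/10)/(cos(b) - 1)^(7/10)


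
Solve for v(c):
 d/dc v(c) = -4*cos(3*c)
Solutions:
 v(c) = C1 - 4*sin(3*c)/3


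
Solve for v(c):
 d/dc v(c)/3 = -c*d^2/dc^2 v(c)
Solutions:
 v(c) = C1 + C2*c^(2/3)


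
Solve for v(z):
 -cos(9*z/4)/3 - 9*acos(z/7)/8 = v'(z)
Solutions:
 v(z) = C1 - 9*z*acos(z/7)/8 + 9*sqrt(49 - z^2)/8 - 4*sin(9*z/4)/27


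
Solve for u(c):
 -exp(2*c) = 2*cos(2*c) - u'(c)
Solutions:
 u(c) = C1 + exp(2*c)/2 + sin(2*c)


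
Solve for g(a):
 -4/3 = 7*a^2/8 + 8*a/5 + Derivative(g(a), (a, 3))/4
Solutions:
 g(a) = C1 + C2*a + C3*a^2 - 7*a^5/120 - 4*a^4/15 - 8*a^3/9


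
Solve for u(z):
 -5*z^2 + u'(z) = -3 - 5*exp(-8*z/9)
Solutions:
 u(z) = C1 + 5*z^3/3 - 3*z + 45*exp(-8*z/9)/8


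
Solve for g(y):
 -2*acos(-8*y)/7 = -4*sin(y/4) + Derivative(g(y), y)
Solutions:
 g(y) = C1 - 2*y*acos(-8*y)/7 - sqrt(1 - 64*y^2)/28 - 16*cos(y/4)


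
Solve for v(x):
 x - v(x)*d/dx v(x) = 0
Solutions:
 v(x) = -sqrt(C1 + x^2)
 v(x) = sqrt(C1 + x^2)


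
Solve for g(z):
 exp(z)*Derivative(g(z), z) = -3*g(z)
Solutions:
 g(z) = C1*exp(3*exp(-z))


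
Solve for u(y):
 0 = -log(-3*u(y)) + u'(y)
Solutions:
 -Integral(1/(log(-_y) + log(3)), (_y, u(y))) = C1 - y


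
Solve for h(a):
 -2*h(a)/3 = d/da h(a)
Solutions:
 h(a) = C1*exp(-2*a/3)


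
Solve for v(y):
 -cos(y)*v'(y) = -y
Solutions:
 v(y) = C1 + Integral(y/cos(y), y)


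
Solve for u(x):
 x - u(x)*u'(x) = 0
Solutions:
 u(x) = -sqrt(C1 + x^2)
 u(x) = sqrt(C1 + x^2)


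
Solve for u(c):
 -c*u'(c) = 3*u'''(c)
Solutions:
 u(c) = C1 + Integral(C2*airyai(-3^(2/3)*c/3) + C3*airybi(-3^(2/3)*c/3), c)


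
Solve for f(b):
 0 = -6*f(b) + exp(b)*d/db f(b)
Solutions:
 f(b) = C1*exp(-6*exp(-b))


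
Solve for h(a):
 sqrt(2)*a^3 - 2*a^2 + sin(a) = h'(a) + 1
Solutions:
 h(a) = C1 + sqrt(2)*a^4/4 - 2*a^3/3 - a - cos(a)


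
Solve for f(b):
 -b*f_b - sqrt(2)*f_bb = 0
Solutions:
 f(b) = C1 + C2*erf(2^(1/4)*b/2)


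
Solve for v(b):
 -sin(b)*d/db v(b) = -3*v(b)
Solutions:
 v(b) = C1*(cos(b) - 1)^(3/2)/(cos(b) + 1)^(3/2)


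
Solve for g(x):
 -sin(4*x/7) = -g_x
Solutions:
 g(x) = C1 - 7*cos(4*x/7)/4


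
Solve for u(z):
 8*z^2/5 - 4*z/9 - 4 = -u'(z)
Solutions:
 u(z) = C1 - 8*z^3/15 + 2*z^2/9 + 4*z


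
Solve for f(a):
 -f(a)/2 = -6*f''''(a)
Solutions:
 f(a) = C1*exp(-sqrt(2)*3^(3/4)*a/6) + C2*exp(sqrt(2)*3^(3/4)*a/6) + C3*sin(sqrt(2)*3^(3/4)*a/6) + C4*cos(sqrt(2)*3^(3/4)*a/6)


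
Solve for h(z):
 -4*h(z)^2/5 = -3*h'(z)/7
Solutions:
 h(z) = -15/(C1 + 28*z)


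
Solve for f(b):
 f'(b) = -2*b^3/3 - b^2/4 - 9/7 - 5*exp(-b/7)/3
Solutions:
 f(b) = C1 - b^4/6 - b^3/12 - 9*b/7 + 35*exp(-b/7)/3


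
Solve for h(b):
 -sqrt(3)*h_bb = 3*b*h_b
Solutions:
 h(b) = C1 + C2*erf(sqrt(2)*3^(1/4)*b/2)


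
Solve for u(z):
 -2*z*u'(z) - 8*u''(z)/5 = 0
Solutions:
 u(z) = C1 + C2*erf(sqrt(10)*z/4)


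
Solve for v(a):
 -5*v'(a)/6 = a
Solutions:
 v(a) = C1 - 3*a^2/5


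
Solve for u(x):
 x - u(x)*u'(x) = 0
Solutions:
 u(x) = -sqrt(C1 + x^2)
 u(x) = sqrt(C1 + x^2)


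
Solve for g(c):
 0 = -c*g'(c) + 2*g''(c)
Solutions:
 g(c) = C1 + C2*erfi(c/2)


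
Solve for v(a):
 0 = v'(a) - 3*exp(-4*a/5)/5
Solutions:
 v(a) = C1 - 3*exp(-4*a/5)/4


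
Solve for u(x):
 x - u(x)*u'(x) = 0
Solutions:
 u(x) = -sqrt(C1 + x^2)
 u(x) = sqrt(C1 + x^2)


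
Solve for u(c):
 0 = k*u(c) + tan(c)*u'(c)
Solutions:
 u(c) = C1*exp(-k*log(sin(c)))


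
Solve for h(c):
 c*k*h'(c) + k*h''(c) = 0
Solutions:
 h(c) = C1 + C2*erf(sqrt(2)*c/2)


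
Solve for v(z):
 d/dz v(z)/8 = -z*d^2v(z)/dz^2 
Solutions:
 v(z) = C1 + C2*z^(7/8)


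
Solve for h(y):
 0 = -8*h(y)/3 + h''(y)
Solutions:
 h(y) = C1*exp(-2*sqrt(6)*y/3) + C2*exp(2*sqrt(6)*y/3)


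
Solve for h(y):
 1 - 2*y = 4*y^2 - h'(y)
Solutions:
 h(y) = C1 + 4*y^3/3 + y^2 - y


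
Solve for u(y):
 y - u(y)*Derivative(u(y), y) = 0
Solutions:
 u(y) = -sqrt(C1 + y^2)
 u(y) = sqrt(C1 + y^2)


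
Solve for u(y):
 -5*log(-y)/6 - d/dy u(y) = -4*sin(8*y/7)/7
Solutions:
 u(y) = C1 - 5*y*log(-y)/6 + 5*y/6 - cos(8*y/7)/2


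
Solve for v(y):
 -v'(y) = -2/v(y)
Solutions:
 v(y) = -sqrt(C1 + 4*y)
 v(y) = sqrt(C1 + 4*y)


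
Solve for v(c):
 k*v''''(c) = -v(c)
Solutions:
 v(c) = C1*exp(-c*(-1/k)^(1/4)) + C2*exp(c*(-1/k)^(1/4)) + C3*exp(-I*c*(-1/k)^(1/4)) + C4*exp(I*c*(-1/k)^(1/4))


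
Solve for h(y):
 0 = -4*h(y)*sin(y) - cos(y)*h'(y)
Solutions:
 h(y) = C1*cos(y)^4


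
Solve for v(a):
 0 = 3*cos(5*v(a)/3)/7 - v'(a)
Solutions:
 -3*a/7 - 3*log(sin(5*v(a)/3) - 1)/10 + 3*log(sin(5*v(a)/3) + 1)/10 = C1


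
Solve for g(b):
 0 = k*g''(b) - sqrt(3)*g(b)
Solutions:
 g(b) = C1*exp(-3^(1/4)*b*sqrt(1/k)) + C2*exp(3^(1/4)*b*sqrt(1/k))


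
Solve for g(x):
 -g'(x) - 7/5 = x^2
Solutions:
 g(x) = C1 - x^3/3 - 7*x/5


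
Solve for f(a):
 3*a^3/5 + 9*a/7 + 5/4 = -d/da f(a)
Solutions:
 f(a) = C1 - 3*a^4/20 - 9*a^2/14 - 5*a/4


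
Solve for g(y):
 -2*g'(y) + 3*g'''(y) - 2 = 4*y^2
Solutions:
 g(y) = C1 + C2*exp(-sqrt(6)*y/3) + C3*exp(sqrt(6)*y/3) - 2*y^3/3 - 7*y


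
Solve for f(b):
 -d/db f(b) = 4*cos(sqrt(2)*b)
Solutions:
 f(b) = C1 - 2*sqrt(2)*sin(sqrt(2)*b)


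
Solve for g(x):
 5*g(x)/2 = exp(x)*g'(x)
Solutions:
 g(x) = C1*exp(-5*exp(-x)/2)


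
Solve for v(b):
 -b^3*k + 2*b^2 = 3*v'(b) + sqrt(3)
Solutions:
 v(b) = C1 - b^4*k/12 + 2*b^3/9 - sqrt(3)*b/3


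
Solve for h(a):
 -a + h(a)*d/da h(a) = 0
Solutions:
 h(a) = -sqrt(C1 + a^2)
 h(a) = sqrt(C1 + a^2)


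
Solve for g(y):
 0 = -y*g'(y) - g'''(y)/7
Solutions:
 g(y) = C1 + Integral(C2*airyai(-7^(1/3)*y) + C3*airybi(-7^(1/3)*y), y)


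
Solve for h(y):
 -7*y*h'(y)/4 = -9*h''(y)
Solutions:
 h(y) = C1 + C2*erfi(sqrt(14)*y/12)


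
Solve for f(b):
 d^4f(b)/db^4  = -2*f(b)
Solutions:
 f(b) = (C1*sin(2^(3/4)*b/2) + C2*cos(2^(3/4)*b/2))*exp(-2^(3/4)*b/2) + (C3*sin(2^(3/4)*b/2) + C4*cos(2^(3/4)*b/2))*exp(2^(3/4)*b/2)


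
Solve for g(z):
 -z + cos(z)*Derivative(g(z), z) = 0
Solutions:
 g(z) = C1 + Integral(z/cos(z), z)


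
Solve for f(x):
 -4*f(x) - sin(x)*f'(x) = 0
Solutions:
 f(x) = C1*(cos(x)^2 + 2*cos(x) + 1)/(cos(x)^2 - 2*cos(x) + 1)


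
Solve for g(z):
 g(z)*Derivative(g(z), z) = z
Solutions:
 g(z) = -sqrt(C1 + z^2)
 g(z) = sqrt(C1 + z^2)


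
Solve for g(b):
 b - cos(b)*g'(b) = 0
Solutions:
 g(b) = C1 + Integral(b/cos(b), b)


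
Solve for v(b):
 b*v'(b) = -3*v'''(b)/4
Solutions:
 v(b) = C1 + Integral(C2*airyai(-6^(2/3)*b/3) + C3*airybi(-6^(2/3)*b/3), b)


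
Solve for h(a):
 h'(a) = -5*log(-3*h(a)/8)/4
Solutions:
 4*Integral(1/(log(-_y) - 3*log(2) + log(3)), (_y, h(a)))/5 = C1 - a


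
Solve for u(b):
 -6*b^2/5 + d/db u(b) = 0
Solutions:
 u(b) = C1 + 2*b^3/5


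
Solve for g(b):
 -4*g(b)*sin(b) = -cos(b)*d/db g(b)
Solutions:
 g(b) = C1/cos(b)^4


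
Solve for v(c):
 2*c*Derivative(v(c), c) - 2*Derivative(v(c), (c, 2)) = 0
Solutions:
 v(c) = C1 + C2*erfi(sqrt(2)*c/2)


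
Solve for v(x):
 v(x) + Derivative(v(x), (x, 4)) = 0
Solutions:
 v(x) = (C1*sin(sqrt(2)*x/2) + C2*cos(sqrt(2)*x/2))*exp(-sqrt(2)*x/2) + (C3*sin(sqrt(2)*x/2) + C4*cos(sqrt(2)*x/2))*exp(sqrt(2)*x/2)


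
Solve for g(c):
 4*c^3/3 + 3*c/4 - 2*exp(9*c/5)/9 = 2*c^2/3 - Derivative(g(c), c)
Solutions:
 g(c) = C1 - c^4/3 + 2*c^3/9 - 3*c^2/8 + 10*exp(9*c/5)/81


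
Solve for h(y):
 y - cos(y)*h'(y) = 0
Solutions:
 h(y) = C1 + Integral(y/cos(y), y)


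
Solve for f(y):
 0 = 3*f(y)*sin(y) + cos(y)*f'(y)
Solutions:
 f(y) = C1*cos(y)^3


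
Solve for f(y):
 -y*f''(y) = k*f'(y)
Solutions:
 f(y) = C1 + y^(1 - re(k))*(C2*sin(log(y)*Abs(im(k))) + C3*cos(log(y)*im(k)))


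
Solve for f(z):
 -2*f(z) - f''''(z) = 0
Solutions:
 f(z) = (C1*sin(2^(3/4)*z/2) + C2*cos(2^(3/4)*z/2))*exp(-2^(3/4)*z/2) + (C3*sin(2^(3/4)*z/2) + C4*cos(2^(3/4)*z/2))*exp(2^(3/4)*z/2)


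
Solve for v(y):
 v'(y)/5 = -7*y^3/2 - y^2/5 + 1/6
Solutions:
 v(y) = C1 - 35*y^4/8 - y^3/3 + 5*y/6


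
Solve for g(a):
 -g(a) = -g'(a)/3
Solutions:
 g(a) = C1*exp(3*a)


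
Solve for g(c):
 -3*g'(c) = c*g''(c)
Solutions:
 g(c) = C1 + C2/c^2


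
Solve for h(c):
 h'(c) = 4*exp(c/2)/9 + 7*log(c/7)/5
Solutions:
 h(c) = C1 + 7*c*log(c)/5 + 7*c*(-log(7) - 1)/5 + 8*exp(c/2)/9


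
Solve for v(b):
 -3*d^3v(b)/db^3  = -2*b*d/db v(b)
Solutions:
 v(b) = C1 + Integral(C2*airyai(2^(1/3)*3^(2/3)*b/3) + C3*airybi(2^(1/3)*3^(2/3)*b/3), b)


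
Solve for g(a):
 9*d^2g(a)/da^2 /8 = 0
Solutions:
 g(a) = C1 + C2*a


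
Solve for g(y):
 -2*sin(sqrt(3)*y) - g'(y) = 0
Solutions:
 g(y) = C1 + 2*sqrt(3)*cos(sqrt(3)*y)/3


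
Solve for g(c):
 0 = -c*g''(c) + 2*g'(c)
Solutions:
 g(c) = C1 + C2*c^3


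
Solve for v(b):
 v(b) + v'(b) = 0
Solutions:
 v(b) = C1*exp(-b)


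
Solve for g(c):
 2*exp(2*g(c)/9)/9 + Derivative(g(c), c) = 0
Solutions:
 g(c) = 9*log(-sqrt(-1/(C1 - 2*c))) - 9*log(2)/2 + 18*log(3)
 g(c) = 9*log(-1/(C1 - 2*c))/2 - 9*log(2)/2 + 18*log(3)


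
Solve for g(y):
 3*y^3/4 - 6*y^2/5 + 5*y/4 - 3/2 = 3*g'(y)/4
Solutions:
 g(y) = C1 + y^4/4 - 8*y^3/15 + 5*y^2/6 - 2*y


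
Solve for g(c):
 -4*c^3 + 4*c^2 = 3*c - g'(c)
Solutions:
 g(c) = C1 + c^4 - 4*c^3/3 + 3*c^2/2


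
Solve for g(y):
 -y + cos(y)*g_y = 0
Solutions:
 g(y) = C1 + Integral(y/cos(y), y)


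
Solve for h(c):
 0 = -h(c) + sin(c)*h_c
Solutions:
 h(c) = C1*sqrt(cos(c) - 1)/sqrt(cos(c) + 1)


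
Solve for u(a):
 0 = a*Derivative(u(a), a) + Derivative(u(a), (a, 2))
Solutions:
 u(a) = C1 + C2*erf(sqrt(2)*a/2)


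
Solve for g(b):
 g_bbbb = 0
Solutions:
 g(b) = C1 + C2*b + C3*b^2 + C4*b^3


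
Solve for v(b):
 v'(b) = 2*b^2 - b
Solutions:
 v(b) = C1 + 2*b^3/3 - b^2/2


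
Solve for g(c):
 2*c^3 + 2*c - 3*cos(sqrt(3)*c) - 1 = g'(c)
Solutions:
 g(c) = C1 + c^4/2 + c^2 - c - sqrt(3)*sin(sqrt(3)*c)


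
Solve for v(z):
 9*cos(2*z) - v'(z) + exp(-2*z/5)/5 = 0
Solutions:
 v(z) = C1 + 9*sin(2*z)/2 - exp(-2*z/5)/2


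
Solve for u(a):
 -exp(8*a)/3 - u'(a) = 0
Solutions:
 u(a) = C1 - exp(8*a)/24


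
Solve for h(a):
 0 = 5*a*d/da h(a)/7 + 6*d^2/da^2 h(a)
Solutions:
 h(a) = C1 + C2*erf(sqrt(105)*a/42)


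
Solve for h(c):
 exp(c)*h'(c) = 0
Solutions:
 h(c) = C1


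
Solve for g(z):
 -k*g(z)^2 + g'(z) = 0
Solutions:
 g(z) = -1/(C1 + k*z)


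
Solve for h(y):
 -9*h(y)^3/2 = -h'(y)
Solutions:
 h(y) = -sqrt(-1/(C1 + 9*y))
 h(y) = sqrt(-1/(C1 + 9*y))


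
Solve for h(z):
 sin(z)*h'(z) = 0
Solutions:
 h(z) = C1


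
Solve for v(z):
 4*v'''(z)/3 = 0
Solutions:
 v(z) = C1 + C2*z + C3*z^2


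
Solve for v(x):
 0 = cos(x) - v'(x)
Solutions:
 v(x) = C1 + sin(x)


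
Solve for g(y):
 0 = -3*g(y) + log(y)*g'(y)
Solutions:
 g(y) = C1*exp(3*li(y))


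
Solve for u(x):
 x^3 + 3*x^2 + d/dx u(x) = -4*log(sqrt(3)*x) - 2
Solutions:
 u(x) = C1 - x^4/4 - x^3 - 4*x*log(x) - x*log(9) + 2*x


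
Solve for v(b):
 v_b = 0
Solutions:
 v(b) = C1


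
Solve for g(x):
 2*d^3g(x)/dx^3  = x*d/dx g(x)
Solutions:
 g(x) = C1 + Integral(C2*airyai(2^(2/3)*x/2) + C3*airybi(2^(2/3)*x/2), x)


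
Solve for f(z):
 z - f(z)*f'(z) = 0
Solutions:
 f(z) = -sqrt(C1 + z^2)
 f(z) = sqrt(C1 + z^2)


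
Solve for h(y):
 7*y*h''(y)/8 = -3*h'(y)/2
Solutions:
 h(y) = C1 + C2/y^(5/7)


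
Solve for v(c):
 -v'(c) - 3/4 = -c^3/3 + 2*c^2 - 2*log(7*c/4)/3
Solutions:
 v(c) = C1 + c^4/12 - 2*c^3/3 + 2*c*log(c)/3 - 17*c/12 - 2*c*log(2) + 2*c*log(14)/3


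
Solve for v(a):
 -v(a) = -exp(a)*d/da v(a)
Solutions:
 v(a) = C1*exp(-exp(-a))


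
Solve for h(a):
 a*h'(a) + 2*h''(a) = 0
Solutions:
 h(a) = C1 + C2*erf(a/2)


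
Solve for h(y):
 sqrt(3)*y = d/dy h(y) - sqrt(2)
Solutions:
 h(y) = C1 + sqrt(3)*y^2/2 + sqrt(2)*y


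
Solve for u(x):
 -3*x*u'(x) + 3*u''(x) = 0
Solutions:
 u(x) = C1 + C2*erfi(sqrt(2)*x/2)


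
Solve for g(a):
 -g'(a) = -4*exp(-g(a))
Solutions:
 g(a) = log(C1 + 4*a)


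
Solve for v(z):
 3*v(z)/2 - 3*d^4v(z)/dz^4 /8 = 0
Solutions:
 v(z) = C1*exp(-sqrt(2)*z) + C2*exp(sqrt(2)*z) + C3*sin(sqrt(2)*z) + C4*cos(sqrt(2)*z)


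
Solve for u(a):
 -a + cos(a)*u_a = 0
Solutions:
 u(a) = C1 + Integral(a/cos(a), a)


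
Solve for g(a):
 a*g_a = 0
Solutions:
 g(a) = C1


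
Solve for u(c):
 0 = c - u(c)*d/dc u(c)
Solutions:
 u(c) = -sqrt(C1 + c^2)
 u(c) = sqrt(C1 + c^2)


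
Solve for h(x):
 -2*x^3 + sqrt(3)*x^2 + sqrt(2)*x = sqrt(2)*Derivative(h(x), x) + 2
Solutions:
 h(x) = C1 - sqrt(2)*x^4/4 + sqrt(6)*x^3/6 + x^2/2 - sqrt(2)*x


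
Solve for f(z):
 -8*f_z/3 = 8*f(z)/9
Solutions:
 f(z) = C1*exp(-z/3)


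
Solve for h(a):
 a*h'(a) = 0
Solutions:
 h(a) = C1


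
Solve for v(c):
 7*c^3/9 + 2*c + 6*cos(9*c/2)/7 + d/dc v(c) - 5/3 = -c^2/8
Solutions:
 v(c) = C1 - 7*c^4/36 - c^3/24 - c^2 + 5*c/3 - 4*sin(9*c/2)/21


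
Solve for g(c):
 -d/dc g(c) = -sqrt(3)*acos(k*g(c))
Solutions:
 Integral(1/acos(_y*k), (_y, g(c))) = C1 + sqrt(3)*c


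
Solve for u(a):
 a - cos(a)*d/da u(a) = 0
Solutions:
 u(a) = C1 + Integral(a/cos(a), a)


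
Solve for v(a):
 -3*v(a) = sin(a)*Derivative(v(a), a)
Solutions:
 v(a) = C1*(cos(a) + 1)^(3/2)/(cos(a) - 1)^(3/2)


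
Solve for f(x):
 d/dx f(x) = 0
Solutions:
 f(x) = C1


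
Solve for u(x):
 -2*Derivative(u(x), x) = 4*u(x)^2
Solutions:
 u(x) = 1/(C1 + 2*x)


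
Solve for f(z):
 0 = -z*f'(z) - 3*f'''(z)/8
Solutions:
 f(z) = C1 + Integral(C2*airyai(-2*3^(2/3)*z/3) + C3*airybi(-2*3^(2/3)*z/3), z)


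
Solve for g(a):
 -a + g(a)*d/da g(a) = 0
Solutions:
 g(a) = -sqrt(C1 + a^2)
 g(a) = sqrt(C1 + a^2)


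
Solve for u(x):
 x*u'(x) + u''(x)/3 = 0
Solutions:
 u(x) = C1 + C2*erf(sqrt(6)*x/2)


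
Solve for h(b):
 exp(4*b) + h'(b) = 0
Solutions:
 h(b) = C1 - exp(4*b)/4


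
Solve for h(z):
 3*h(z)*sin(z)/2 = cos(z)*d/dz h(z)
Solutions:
 h(z) = C1/cos(z)^(3/2)


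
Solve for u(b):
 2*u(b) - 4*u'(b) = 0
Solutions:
 u(b) = C1*exp(b/2)


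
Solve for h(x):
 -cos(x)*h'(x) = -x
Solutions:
 h(x) = C1 + Integral(x/cos(x), x)


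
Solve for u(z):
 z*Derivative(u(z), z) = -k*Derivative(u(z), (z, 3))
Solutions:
 u(z) = C1 + Integral(C2*airyai(z*(-1/k)^(1/3)) + C3*airybi(z*(-1/k)^(1/3)), z)


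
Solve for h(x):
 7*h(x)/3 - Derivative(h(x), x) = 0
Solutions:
 h(x) = C1*exp(7*x/3)


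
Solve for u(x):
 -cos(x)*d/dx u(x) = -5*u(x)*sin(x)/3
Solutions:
 u(x) = C1/cos(x)^(5/3)


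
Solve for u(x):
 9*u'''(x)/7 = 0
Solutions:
 u(x) = C1 + C2*x + C3*x^2


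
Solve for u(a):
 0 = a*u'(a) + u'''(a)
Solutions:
 u(a) = C1 + Integral(C2*airyai(-a) + C3*airybi(-a), a)


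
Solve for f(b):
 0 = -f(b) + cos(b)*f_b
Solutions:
 f(b) = C1*sqrt(sin(b) + 1)/sqrt(sin(b) - 1)


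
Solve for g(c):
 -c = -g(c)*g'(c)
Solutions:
 g(c) = -sqrt(C1 + c^2)
 g(c) = sqrt(C1 + c^2)


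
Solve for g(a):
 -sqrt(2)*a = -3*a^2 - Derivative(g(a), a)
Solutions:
 g(a) = C1 - a^3 + sqrt(2)*a^2/2


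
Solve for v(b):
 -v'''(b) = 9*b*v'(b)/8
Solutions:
 v(b) = C1 + Integral(C2*airyai(-3^(2/3)*b/2) + C3*airybi(-3^(2/3)*b/2), b)


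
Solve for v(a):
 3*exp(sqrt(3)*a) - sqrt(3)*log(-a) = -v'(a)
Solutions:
 v(a) = C1 + sqrt(3)*a*log(-a) - sqrt(3)*a - sqrt(3)*exp(sqrt(3)*a)


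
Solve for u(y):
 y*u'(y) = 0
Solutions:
 u(y) = C1


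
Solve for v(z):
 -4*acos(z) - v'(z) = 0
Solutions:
 v(z) = C1 - 4*z*acos(z) + 4*sqrt(1 - z^2)


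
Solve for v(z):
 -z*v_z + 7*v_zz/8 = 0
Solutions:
 v(z) = C1 + C2*erfi(2*sqrt(7)*z/7)


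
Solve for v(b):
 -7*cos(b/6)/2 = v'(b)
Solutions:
 v(b) = C1 - 21*sin(b/6)


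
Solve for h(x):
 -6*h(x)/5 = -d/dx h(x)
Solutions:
 h(x) = C1*exp(6*x/5)


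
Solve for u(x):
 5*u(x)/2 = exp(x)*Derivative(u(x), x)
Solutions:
 u(x) = C1*exp(-5*exp(-x)/2)


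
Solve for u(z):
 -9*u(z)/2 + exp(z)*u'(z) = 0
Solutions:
 u(z) = C1*exp(-9*exp(-z)/2)


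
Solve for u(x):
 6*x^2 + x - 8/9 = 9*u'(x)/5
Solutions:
 u(x) = C1 + 10*x^3/9 + 5*x^2/18 - 40*x/81


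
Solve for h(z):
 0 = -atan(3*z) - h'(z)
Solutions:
 h(z) = C1 - z*atan(3*z) + log(9*z^2 + 1)/6


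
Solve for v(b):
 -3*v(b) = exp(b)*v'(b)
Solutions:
 v(b) = C1*exp(3*exp(-b))


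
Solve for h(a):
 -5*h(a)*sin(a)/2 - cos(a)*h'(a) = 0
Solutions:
 h(a) = C1*cos(a)^(5/2)


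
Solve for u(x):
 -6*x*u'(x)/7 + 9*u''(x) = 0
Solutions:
 u(x) = C1 + C2*erfi(sqrt(21)*x/21)


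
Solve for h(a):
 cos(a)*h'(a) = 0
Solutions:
 h(a) = C1


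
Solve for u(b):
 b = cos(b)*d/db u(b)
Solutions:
 u(b) = C1 + Integral(b/cos(b), b)


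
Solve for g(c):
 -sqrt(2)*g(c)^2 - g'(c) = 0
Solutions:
 g(c) = 1/(C1 + sqrt(2)*c)


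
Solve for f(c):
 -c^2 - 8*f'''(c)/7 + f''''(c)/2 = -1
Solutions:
 f(c) = C1 + C2*c + C3*c^2 + C4*exp(16*c/7) - 7*c^5/480 - 49*c^4/1536 + 553*c^3/6144


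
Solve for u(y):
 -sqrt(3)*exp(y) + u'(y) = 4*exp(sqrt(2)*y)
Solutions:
 u(y) = C1 + sqrt(3)*exp(y) + 2*sqrt(2)*exp(sqrt(2)*y)


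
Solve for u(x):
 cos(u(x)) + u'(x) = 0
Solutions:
 u(x) = pi - asin((C1 + exp(2*x))/(C1 - exp(2*x)))
 u(x) = asin((C1 + exp(2*x))/(C1 - exp(2*x)))


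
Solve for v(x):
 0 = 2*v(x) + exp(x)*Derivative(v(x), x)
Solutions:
 v(x) = C1*exp(2*exp(-x))


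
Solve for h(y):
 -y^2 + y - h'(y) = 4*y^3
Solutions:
 h(y) = C1 - y^4 - y^3/3 + y^2/2


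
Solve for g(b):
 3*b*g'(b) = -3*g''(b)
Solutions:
 g(b) = C1 + C2*erf(sqrt(2)*b/2)


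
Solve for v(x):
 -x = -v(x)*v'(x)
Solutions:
 v(x) = -sqrt(C1 + x^2)
 v(x) = sqrt(C1 + x^2)


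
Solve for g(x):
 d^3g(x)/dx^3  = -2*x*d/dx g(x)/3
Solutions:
 g(x) = C1 + Integral(C2*airyai(-2^(1/3)*3^(2/3)*x/3) + C3*airybi(-2^(1/3)*3^(2/3)*x/3), x)


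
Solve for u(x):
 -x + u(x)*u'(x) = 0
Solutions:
 u(x) = -sqrt(C1 + x^2)
 u(x) = sqrt(C1 + x^2)


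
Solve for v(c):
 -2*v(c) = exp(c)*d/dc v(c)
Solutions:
 v(c) = C1*exp(2*exp(-c))


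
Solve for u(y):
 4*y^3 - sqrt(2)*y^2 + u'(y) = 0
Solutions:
 u(y) = C1 - y^4 + sqrt(2)*y^3/3


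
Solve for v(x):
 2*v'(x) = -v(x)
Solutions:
 v(x) = C1*exp(-x/2)


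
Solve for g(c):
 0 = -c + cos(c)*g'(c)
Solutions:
 g(c) = C1 + Integral(c/cos(c), c)


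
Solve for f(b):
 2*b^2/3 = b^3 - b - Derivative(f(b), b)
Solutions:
 f(b) = C1 + b^4/4 - 2*b^3/9 - b^2/2


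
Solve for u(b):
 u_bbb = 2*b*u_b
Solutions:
 u(b) = C1 + Integral(C2*airyai(2^(1/3)*b) + C3*airybi(2^(1/3)*b), b)


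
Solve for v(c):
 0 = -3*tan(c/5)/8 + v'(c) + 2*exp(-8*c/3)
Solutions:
 v(c) = C1 + 15*log(tan(c/5)^2 + 1)/16 + 3*exp(-8*c/3)/4


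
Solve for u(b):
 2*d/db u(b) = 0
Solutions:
 u(b) = C1


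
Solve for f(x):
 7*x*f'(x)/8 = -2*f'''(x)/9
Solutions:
 f(x) = C1 + Integral(C2*airyai(-2^(2/3)*63^(1/3)*x/4) + C3*airybi(-2^(2/3)*63^(1/3)*x/4), x)


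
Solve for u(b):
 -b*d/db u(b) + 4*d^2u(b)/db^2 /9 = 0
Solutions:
 u(b) = C1 + C2*erfi(3*sqrt(2)*b/4)


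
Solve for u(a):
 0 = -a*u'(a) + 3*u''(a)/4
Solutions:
 u(a) = C1 + C2*erfi(sqrt(6)*a/3)


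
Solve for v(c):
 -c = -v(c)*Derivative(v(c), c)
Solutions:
 v(c) = -sqrt(C1 + c^2)
 v(c) = sqrt(C1 + c^2)


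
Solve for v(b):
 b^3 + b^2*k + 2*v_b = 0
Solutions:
 v(b) = C1 - b^4/8 - b^3*k/6


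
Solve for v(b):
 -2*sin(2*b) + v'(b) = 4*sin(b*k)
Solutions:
 v(b) = C1 - cos(2*b) - 4*cos(b*k)/k


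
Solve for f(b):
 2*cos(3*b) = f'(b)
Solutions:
 f(b) = C1 + 2*sin(3*b)/3


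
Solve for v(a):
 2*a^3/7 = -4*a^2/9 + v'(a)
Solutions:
 v(a) = C1 + a^4/14 + 4*a^3/27


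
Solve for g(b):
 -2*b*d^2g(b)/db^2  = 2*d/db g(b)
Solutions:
 g(b) = C1 + C2*log(b)


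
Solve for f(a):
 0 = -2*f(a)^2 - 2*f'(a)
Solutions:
 f(a) = 1/(C1 + a)


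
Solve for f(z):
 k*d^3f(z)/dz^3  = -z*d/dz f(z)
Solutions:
 f(z) = C1 + Integral(C2*airyai(z*(-1/k)^(1/3)) + C3*airybi(z*(-1/k)^(1/3)), z)


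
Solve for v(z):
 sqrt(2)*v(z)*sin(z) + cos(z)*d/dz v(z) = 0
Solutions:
 v(z) = C1*cos(z)^(sqrt(2))


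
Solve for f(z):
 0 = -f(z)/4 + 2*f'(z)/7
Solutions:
 f(z) = C1*exp(7*z/8)


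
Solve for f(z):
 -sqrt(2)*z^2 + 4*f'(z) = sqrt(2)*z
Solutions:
 f(z) = C1 + sqrt(2)*z^3/12 + sqrt(2)*z^2/8


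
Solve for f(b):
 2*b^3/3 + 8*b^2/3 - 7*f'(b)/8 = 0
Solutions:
 f(b) = C1 + 4*b^4/21 + 64*b^3/63


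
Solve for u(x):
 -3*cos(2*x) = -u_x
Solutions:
 u(x) = C1 + 3*sin(2*x)/2


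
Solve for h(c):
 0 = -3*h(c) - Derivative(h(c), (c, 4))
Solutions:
 h(c) = (C1*sin(sqrt(2)*3^(1/4)*c/2) + C2*cos(sqrt(2)*3^(1/4)*c/2))*exp(-sqrt(2)*3^(1/4)*c/2) + (C3*sin(sqrt(2)*3^(1/4)*c/2) + C4*cos(sqrt(2)*3^(1/4)*c/2))*exp(sqrt(2)*3^(1/4)*c/2)


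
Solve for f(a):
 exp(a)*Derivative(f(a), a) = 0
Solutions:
 f(a) = C1


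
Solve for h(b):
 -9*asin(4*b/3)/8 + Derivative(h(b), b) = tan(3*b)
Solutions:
 h(b) = C1 + 9*b*asin(4*b/3)/8 + 9*sqrt(9 - 16*b^2)/32 - log(cos(3*b))/3


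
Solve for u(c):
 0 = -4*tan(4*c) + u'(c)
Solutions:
 u(c) = C1 - log(cos(4*c))


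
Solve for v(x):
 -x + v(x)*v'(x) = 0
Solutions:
 v(x) = -sqrt(C1 + x^2)
 v(x) = sqrt(C1 + x^2)


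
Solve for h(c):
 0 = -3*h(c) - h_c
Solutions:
 h(c) = C1*exp(-3*c)


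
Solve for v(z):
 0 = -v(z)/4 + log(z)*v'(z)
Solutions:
 v(z) = C1*exp(li(z)/4)


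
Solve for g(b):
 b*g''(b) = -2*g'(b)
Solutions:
 g(b) = C1 + C2/b


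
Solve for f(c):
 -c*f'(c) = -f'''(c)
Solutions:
 f(c) = C1 + Integral(C2*airyai(c) + C3*airybi(c), c)


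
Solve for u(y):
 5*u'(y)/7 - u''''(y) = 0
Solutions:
 u(y) = C1 + C4*exp(5^(1/3)*7^(2/3)*y/7) + (C2*sin(sqrt(3)*5^(1/3)*7^(2/3)*y/14) + C3*cos(sqrt(3)*5^(1/3)*7^(2/3)*y/14))*exp(-5^(1/3)*7^(2/3)*y/14)


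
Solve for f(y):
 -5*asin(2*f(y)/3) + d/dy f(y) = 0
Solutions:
 Integral(1/asin(2*_y/3), (_y, f(y))) = C1 + 5*y


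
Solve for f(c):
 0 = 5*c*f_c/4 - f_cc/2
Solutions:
 f(c) = C1 + C2*erfi(sqrt(5)*c/2)


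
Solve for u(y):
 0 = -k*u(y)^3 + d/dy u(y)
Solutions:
 u(y) = -sqrt(2)*sqrt(-1/(C1 + k*y))/2
 u(y) = sqrt(2)*sqrt(-1/(C1 + k*y))/2


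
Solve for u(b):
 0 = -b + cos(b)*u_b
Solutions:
 u(b) = C1 + Integral(b/cos(b), b)


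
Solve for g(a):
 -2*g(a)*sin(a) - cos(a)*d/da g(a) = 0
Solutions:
 g(a) = C1*cos(a)^2


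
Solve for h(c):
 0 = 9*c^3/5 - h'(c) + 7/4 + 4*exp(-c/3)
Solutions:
 h(c) = C1 + 9*c^4/20 + 7*c/4 - 12*exp(-c/3)


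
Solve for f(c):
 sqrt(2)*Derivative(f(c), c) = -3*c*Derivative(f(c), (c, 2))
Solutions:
 f(c) = C1 + C2*c^(1 - sqrt(2)/3)


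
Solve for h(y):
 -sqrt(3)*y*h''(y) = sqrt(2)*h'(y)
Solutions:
 h(y) = C1 + C2*y^(1 - sqrt(6)/3)


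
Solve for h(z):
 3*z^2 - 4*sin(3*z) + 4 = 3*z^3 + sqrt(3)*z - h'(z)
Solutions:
 h(z) = C1 + 3*z^4/4 - z^3 + sqrt(3)*z^2/2 - 4*z - 4*cos(3*z)/3


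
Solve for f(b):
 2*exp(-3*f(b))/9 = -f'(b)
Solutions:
 f(b) = log(C1 - 2*b/3)/3
 f(b) = log((-1 - sqrt(3)*I)*(C1 - 2*b/3)^(1/3)/2)
 f(b) = log((-1 + sqrt(3)*I)*(C1 - 2*b/3)^(1/3)/2)


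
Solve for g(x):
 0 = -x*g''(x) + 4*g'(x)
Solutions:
 g(x) = C1 + C2*x^5


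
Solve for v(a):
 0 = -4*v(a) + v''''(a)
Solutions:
 v(a) = C1*exp(-sqrt(2)*a) + C2*exp(sqrt(2)*a) + C3*sin(sqrt(2)*a) + C4*cos(sqrt(2)*a)


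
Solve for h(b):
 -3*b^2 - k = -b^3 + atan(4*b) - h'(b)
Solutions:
 h(b) = C1 - b^4/4 + b^3 + b*k + b*atan(4*b) - log(16*b^2 + 1)/8


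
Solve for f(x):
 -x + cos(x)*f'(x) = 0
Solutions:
 f(x) = C1 + Integral(x/cos(x), x)


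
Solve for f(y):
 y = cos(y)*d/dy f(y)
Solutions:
 f(y) = C1 + Integral(y/cos(y), y)


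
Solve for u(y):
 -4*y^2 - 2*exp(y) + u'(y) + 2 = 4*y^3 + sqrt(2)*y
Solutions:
 u(y) = C1 + y^4 + 4*y^3/3 + sqrt(2)*y^2/2 - 2*y + 2*exp(y)


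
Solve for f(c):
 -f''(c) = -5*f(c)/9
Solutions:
 f(c) = C1*exp(-sqrt(5)*c/3) + C2*exp(sqrt(5)*c/3)


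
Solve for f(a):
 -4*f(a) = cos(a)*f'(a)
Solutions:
 f(a) = C1*(sin(a)^2 - 2*sin(a) + 1)/(sin(a)^2 + 2*sin(a) + 1)


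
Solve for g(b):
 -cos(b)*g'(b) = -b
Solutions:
 g(b) = C1 + Integral(b/cos(b), b)


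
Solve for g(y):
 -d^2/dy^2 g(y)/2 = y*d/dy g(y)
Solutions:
 g(y) = C1 + C2*erf(y)


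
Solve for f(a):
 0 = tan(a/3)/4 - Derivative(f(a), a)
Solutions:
 f(a) = C1 - 3*log(cos(a/3))/4


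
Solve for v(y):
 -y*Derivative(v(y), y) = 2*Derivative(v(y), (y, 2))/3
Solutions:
 v(y) = C1 + C2*erf(sqrt(3)*y/2)


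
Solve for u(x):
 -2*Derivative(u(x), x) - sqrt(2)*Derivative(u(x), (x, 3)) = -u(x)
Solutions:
 u(x) = C1*exp(-x*(-4*2^(1/6)*3^(2/3)/(9*sqrt(2) + sqrt(6)*sqrt(16*sqrt(2) + 27))^(1/3) + 6^(1/3)*(9*sqrt(2) + sqrt(6)*sqrt(16*sqrt(2) + 27))^(1/3))/12)*sin(x*(6^(1/6)/(9*sqrt(2) + sqrt(6)*sqrt(16*sqrt(2) + 27))^(1/3) + 2^(1/3)*3^(5/6)*(9*sqrt(2) + sqrt(6)*sqrt(16*sqrt(2) + 27))^(1/3)/12)) + C2*exp(-x*(-4*2^(1/6)*3^(2/3)/(9*sqrt(2) + sqrt(6)*sqrt(16*sqrt(2) + 27))^(1/3) + 6^(1/3)*(9*sqrt(2) + sqrt(6)*sqrt(16*sqrt(2) + 27))^(1/3))/12)*cos(x*(6^(1/6)/(9*sqrt(2) + sqrt(6)*sqrt(16*sqrt(2) + 27))^(1/3) + 2^(1/3)*3^(5/6)*(9*sqrt(2) + sqrt(6)*sqrt(16*sqrt(2) + 27))^(1/3)/12)) + C3*exp(x*(-4*2^(1/6)*3^(2/3)/(9*sqrt(2) + sqrt(6)*sqrt(16*sqrt(2) + 27))^(1/3) + 6^(1/3)*(9*sqrt(2) + sqrt(6)*sqrt(16*sqrt(2) + 27))^(1/3))/6)


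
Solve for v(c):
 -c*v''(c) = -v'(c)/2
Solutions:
 v(c) = C1 + C2*c^(3/2)


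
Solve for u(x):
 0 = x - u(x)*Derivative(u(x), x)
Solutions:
 u(x) = -sqrt(C1 + x^2)
 u(x) = sqrt(C1 + x^2)


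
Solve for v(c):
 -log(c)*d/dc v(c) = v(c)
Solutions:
 v(c) = C1*exp(-li(c))


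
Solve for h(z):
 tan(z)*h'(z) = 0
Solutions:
 h(z) = C1


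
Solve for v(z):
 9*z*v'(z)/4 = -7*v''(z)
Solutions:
 v(z) = C1 + C2*erf(3*sqrt(14)*z/28)


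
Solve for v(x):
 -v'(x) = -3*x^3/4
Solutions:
 v(x) = C1 + 3*x^4/16


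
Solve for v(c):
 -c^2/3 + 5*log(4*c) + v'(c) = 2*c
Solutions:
 v(c) = C1 + c^3/9 + c^2 - 5*c*log(c) - c*log(1024) + 5*c


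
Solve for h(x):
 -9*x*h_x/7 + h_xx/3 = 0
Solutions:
 h(x) = C1 + C2*erfi(3*sqrt(42)*x/14)


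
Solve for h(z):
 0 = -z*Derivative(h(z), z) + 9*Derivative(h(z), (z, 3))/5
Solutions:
 h(z) = C1 + Integral(C2*airyai(15^(1/3)*z/3) + C3*airybi(15^(1/3)*z/3), z)


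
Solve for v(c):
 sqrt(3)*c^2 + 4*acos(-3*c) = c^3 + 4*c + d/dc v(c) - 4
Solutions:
 v(c) = C1 - c^4/4 + sqrt(3)*c^3/3 - 2*c^2 + 4*c*acos(-3*c) + 4*c + 4*sqrt(1 - 9*c^2)/3


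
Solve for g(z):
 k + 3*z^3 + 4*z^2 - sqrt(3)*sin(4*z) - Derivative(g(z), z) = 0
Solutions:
 g(z) = C1 + k*z + 3*z^4/4 + 4*z^3/3 + sqrt(3)*cos(4*z)/4


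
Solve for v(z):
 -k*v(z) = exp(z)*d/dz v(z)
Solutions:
 v(z) = C1*exp(k*exp(-z))


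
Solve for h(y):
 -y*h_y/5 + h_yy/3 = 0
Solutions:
 h(y) = C1 + C2*erfi(sqrt(30)*y/10)


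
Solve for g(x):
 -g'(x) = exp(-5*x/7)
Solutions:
 g(x) = C1 + 7*exp(-5*x/7)/5


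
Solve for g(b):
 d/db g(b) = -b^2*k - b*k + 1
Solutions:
 g(b) = C1 - b^3*k/3 - b^2*k/2 + b


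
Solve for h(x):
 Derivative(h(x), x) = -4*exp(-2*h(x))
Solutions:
 h(x) = log(-sqrt(C1 - 8*x))
 h(x) = log(C1 - 8*x)/2


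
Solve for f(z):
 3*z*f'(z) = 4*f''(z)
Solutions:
 f(z) = C1 + C2*erfi(sqrt(6)*z/4)


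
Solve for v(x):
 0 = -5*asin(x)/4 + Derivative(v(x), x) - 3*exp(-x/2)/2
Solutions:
 v(x) = C1 + 5*x*asin(x)/4 + 5*sqrt(1 - x^2)/4 - 3*exp(-x/2)


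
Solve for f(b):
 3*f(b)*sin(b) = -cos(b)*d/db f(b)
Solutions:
 f(b) = C1*cos(b)^3
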